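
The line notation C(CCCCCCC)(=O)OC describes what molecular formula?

Heavy atoms from the SMILES: 9 C, 2 O.
Implicit hydrogens by atom environment:
  6 × C: 2 H each → 12
  2 × C: 3 H each → 6
  2 × O: no H
  1 × C: no H
  Total hydrogens = 18.
Molecular formula: C9H18O2

C9H18O2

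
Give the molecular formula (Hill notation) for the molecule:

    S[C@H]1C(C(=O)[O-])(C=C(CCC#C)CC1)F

Heavy atoms from the SMILES: 11 C, 1 F, 2 O, 1 S.
Implicit hydrogens by atom environment:
  4 × C: 2 H each → 8
  4 × C: no H
  3 × C: 1 H each → 3
  1 × F: no H
  1 × O: no H
  1 × O (charge -1): no H
  1 × S: 1 H
  Total hydrogens = 12.
Net charge -1.
Molecular formula: C11H12FO2S-

C11H12FO2S-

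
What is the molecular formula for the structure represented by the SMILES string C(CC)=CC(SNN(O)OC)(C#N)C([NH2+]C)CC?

C11H23N4O2S+

Heavy atoms from the SMILES: 11 C, 4 N, 2 O, 1 S.
Implicit hydrogens by atom environment:
  4 × C: 3 H each → 12
  3 × C: 1 H each → 3
  2 × C: 2 H each → 4
  2 × C: no H
  2 × N: no H
  1 × N (charge +1): 2 H
  1 × N: 1 H
  1 × O: 1 H
  1 × O: no H
  1 × S: no H
  Total hydrogens = 23.
Net charge +1.
Molecular formula: C11H23N4O2S+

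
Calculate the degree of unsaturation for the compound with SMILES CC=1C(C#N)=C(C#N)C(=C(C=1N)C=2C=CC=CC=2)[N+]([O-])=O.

13

Molecular formula from the SMILES: C15H10N4O2.
DoU = (2C + 2 + N − H − X)/2 = (2·15 + 2 + 4 − 10 − 0)/2 = 26/2 = 13.
(Structurally: 2 ring(s) + 11 π bond(s) = 13.)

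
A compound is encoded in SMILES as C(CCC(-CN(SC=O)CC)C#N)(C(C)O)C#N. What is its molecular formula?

Heavy atoms from the SMILES: 12 C, 3 N, 2 O, 1 S.
Implicit hydrogens by atom environment:
  4 × C: 2 H each → 8
  4 × C: 1 H each → 4
  3 × N: no H
  2 × C: 3 H each → 6
  2 × C: no H
  1 × O: 1 H
  1 × O: no H
  1 × S: no H
  Total hydrogens = 19.
Molecular formula: C12H19N3O2S

C12H19N3O2S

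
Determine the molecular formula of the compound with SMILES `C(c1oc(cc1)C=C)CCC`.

Heavy atoms from the SMILES: 10 C, 1 O.
Implicit hydrogens by atom environment:
  4 × C: 2 H each → 8
  2 × C (aromatic): 1 H each → 2
  2 × C (aromatic): no H
  1 × C: 3 H
  1 × C: 1 H
  1 × O (aromatic): no H
  Total hydrogens = 14.
Molecular formula: C10H14O

C10H14O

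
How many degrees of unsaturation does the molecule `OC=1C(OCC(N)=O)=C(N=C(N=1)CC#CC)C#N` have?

Molecular formula from the SMILES: C11H10N4O3.
DoU = (2C + 2 + N − H − X)/2 = (2·11 + 2 + 4 − 10 − 0)/2 = 18/2 = 9.
(Structurally: 1 ring(s) + 8 π bond(s) = 9.)

9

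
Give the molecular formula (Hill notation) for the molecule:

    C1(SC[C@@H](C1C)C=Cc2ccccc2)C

Heavy atoms from the SMILES: 14 C, 1 S.
Implicit hydrogens by atom environment:
  5 × C: 1 H each → 5
  5 × C (aromatic): 1 H each → 5
  2 × C: 3 H each → 6
  1 × C: 2 H
  1 × C (aromatic): no H
  1 × S: no H
  Total hydrogens = 18.
Molecular formula: C14H18S

C14H18S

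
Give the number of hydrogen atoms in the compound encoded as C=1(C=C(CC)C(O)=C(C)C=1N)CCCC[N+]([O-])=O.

Hydrogens are implicit in SMILES; fill each atom to its normal valence:
  5 × C: 2 H each → 10
  5 × C (aromatic): no H
  2 × C: 3 H each → 6
  1 × C (aromatic): 1 H
  1 × N: 2 H
  1 × N (charge +1): no H
  1 × O: 1 H
  1 × O: no H
  1 × O (charge -1): no H
  Total hydrogens = 20.

20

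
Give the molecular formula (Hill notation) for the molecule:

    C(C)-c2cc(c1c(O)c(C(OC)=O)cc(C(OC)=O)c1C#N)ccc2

C19H17NO5

Heavy atoms from the SMILES: 19 C, 1 N, 5 O.
Implicit hydrogens by atom environment:
  7 × C (aromatic): no H
  5 × C (aromatic): 1 H each → 5
  4 × O: no H
  3 × C: 3 H each → 9
  3 × C: no H
  1 × C: 2 H
  1 × N: no H
  1 × O: 1 H
  Total hydrogens = 17.
Molecular formula: C19H17NO5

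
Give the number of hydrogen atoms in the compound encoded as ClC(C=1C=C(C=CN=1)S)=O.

Hydrogens are implicit in SMILES; fill each atom to its normal valence:
  3 × C (aromatic): 1 H each → 3
  2 × C (aromatic): no H
  1 × C: no H
  1 × Cl: no H
  1 × N (aromatic): no H
  1 × O: no H
  1 × S: 1 H
  Total hydrogens = 4.

4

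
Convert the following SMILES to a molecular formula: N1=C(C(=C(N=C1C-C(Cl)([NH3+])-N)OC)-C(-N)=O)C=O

C9H13ClN5O3+

Heavy atoms from the SMILES: 9 C, 1 Cl, 5 N, 3 O.
Implicit hydrogens by atom environment:
  4 × C (aromatic): no H
  3 × O: no H
  2 × C: no H
  2 × N: 2 H each → 4
  2 × N (aromatic): no H
  1 × C: 3 H
  1 × C: 2 H
  1 × C: 1 H
  1 × Cl: no H
  1 × N (charge +1): 3 H
  Total hydrogens = 13.
Net charge +1.
Molecular formula: C9H13ClN5O3+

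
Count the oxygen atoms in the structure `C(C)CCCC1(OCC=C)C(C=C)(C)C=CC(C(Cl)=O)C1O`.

The symbol for oxygen appears 3 times in the SMILES.

3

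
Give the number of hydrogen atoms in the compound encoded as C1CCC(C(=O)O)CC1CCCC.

Hydrogens are implicit in SMILES; fill each atom to its normal valence:
  7 × C: 2 H each → 14
  2 × C: 1 H each → 2
  1 × C: 3 H
  1 × C: no H
  1 × O: 1 H
  1 × O: no H
  Total hydrogens = 20.

20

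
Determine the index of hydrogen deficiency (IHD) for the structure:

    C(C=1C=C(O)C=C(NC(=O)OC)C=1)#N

7

Molecular formula from the SMILES: C9H8N2O3.
DoU = (2C + 2 + N − H − X)/2 = (2·9 + 2 + 2 − 8 − 0)/2 = 14/2 = 7.
(Structurally: 1 ring(s) + 6 π bond(s) = 7.)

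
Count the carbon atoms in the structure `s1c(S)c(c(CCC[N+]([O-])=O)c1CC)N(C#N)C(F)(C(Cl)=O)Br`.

The symbol for carbon appears 12 times in the SMILES. Lowercase c denotes aromatic carbon and counts toward C.

12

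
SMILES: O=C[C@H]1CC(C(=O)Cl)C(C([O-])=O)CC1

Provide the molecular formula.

Heavy atoms from the SMILES: 9 C, 1 Cl, 4 O.
Implicit hydrogens by atom environment:
  4 × C: 1 H each → 4
  3 × C: 2 H each → 6
  3 × O: no H
  2 × C: no H
  1 × Cl: no H
  1 × O (charge -1): no H
  Total hydrogens = 10.
Net charge -1.
Molecular formula: C9H10ClO4-

C9H10ClO4-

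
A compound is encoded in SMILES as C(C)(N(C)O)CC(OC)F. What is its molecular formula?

Heavy atoms from the SMILES: 6 C, 1 F, 1 N, 2 O.
Implicit hydrogens by atom environment:
  3 × C: 3 H each → 9
  2 × C: 1 H each → 2
  1 × C: 2 H
  1 × F: no H
  1 × N: no H
  1 × O: 1 H
  1 × O: no H
  Total hydrogens = 14.
Molecular formula: C6H14FNO2

C6H14FNO2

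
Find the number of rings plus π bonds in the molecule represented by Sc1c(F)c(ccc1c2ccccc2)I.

8

Molecular formula from the SMILES: C12H8FIS.
DoU = (2C + 2 + N − H − X)/2 = (2·12 + 2 + 0 − 8 − 2)/2 = 16/2 = 8.
(Structurally: 2 ring(s) + 6 π bond(s) = 8.)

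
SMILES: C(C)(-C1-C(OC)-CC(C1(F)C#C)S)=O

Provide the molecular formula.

Heavy atoms from the SMILES: 10 C, 1 F, 2 O, 1 S.
Implicit hydrogens by atom environment:
  4 × C: 1 H each → 4
  3 × C: no H
  2 × C: 3 H each → 6
  2 × O: no H
  1 × C: 2 H
  1 × F: no H
  1 × S: 1 H
  Total hydrogens = 13.
Molecular formula: C10H13FO2S

C10H13FO2S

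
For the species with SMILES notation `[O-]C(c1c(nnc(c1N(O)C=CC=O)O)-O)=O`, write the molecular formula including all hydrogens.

C8H6N3O6-

Heavy atoms from the SMILES: 8 C, 3 N, 6 O.
Implicit hydrogens by atom environment:
  4 × C (aromatic): no H
  3 × C: 1 H each → 3
  3 × O: 1 H each → 3
  2 × N (aromatic): no H
  2 × O: no H
  1 × C: no H
  1 × N: no H
  1 × O (charge -1): no H
  Total hydrogens = 6.
Net charge -1.
Molecular formula: C8H6N3O6-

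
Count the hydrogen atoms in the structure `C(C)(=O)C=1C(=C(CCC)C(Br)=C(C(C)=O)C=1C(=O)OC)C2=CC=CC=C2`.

21

Hydrogens are implicit in SMILES; fill each atom to its normal valence:
  7 × C (aromatic): no H
  5 × C (aromatic): 1 H each → 5
  4 × C: 3 H each → 12
  4 × O: no H
  3 × C: no H
  2 × C: 2 H each → 4
  1 × Br: no H
  Total hydrogens = 21.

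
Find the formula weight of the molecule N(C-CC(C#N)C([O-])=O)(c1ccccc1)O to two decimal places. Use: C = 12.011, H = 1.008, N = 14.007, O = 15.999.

219.22

Molecular formula: C11H11N2O3-.
M = 11×12.011 + 11×1.008 + 2×14.007 + 3×15.999 = 219.22 g/mol.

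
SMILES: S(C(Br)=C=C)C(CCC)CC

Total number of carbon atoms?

The symbol for carbon appears 9 times in the SMILES.

9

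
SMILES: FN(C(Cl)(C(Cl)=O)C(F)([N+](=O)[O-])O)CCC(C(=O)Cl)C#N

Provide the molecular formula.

Heavy atoms from the SMILES: 8 C, 3 Cl, 2 F, 3 N, 5 O.
Implicit hydrogens by atom environment:
  5 × C: no H
  3 × Cl: no H
  3 × O: no H
  2 × C: 2 H each → 4
  2 × F: no H
  2 × N: no H
  1 × C: 1 H
  1 × N (charge +1): no H
  1 × O: 1 H
  1 × O (charge -1): no H
  Total hydrogens = 6.
Molecular formula: C8H6Cl3F2N3O5

C8H6Cl3F2N3O5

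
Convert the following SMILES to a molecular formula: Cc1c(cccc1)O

Heavy atoms from the SMILES: 7 C, 1 O.
Implicit hydrogens by atom environment:
  4 × C (aromatic): 1 H each → 4
  2 × C (aromatic): no H
  1 × C: 3 H
  1 × O: 1 H
  Total hydrogens = 8.
Molecular formula: C7H8O

C7H8O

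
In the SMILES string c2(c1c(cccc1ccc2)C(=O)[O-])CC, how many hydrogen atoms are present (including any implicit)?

11

Hydrogens are implicit in SMILES; fill each atom to its normal valence:
  6 × C (aromatic): 1 H each → 6
  4 × C (aromatic): no H
  1 × C: 3 H
  1 × C: 2 H
  1 × C: no H
  1 × O: no H
  1 × O (charge -1): no H
  Total hydrogens = 11.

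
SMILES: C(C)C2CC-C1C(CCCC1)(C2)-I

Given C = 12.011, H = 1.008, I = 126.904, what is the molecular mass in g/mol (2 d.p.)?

292.20

Molecular formula: C12H21I.
M = 12×12.011 + 21×1.008 + 1×126.904 = 292.20 g/mol.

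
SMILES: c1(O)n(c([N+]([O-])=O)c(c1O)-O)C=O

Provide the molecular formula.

C5H4N2O6

Heavy atoms from the SMILES: 5 C, 2 N, 6 O.
Implicit hydrogens by atom environment:
  4 × C (aromatic): no H
  3 × O: 1 H each → 3
  2 × O: no H
  1 × C: 1 H
  1 × N (aromatic): no H
  1 × N (charge +1): no H
  1 × O (charge -1): no H
  Total hydrogens = 4.
Molecular formula: C5H4N2O6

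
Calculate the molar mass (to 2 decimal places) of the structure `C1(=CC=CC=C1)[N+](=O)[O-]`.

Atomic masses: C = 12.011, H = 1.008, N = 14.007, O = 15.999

Molecular formula: C6H5NO2.
M = 6×12.011 + 5×1.008 + 1×14.007 + 2×15.999 = 123.11 g/mol.

123.11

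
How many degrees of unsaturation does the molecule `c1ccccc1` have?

Molecular formula from the SMILES: C6H6.
DoU = (2C + 2 + N − H − X)/2 = (2·6 + 2 + 0 − 6 − 0)/2 = 8/2 = 4.
(Structurally: 1 ring(s) + 3 π bond(s) = 4.)

4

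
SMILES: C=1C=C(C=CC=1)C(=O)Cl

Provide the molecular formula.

Heavy atoms from the SMILES: 7 C, 1 Cl, 1 O.
Implicit hydrogens by atom environment:
  5 × C (aromatic): 1 H each → 5
  1 × C (aromatic): no H
  1 × C: no H
  1 × Cl: no H
  1 × O: no H
  Total hydrogens = 5.
Molecular formula: C7H5ClO

C7H5ClO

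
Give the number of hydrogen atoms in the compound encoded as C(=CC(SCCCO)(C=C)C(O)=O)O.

Hydrogens are implicit in SMILES; fill each atom to its normal valence:
  4 × C: 2 H each → 8
  3 × C: 1 H each → 3
  3 × O: 1 H each → 3
  2 × C: no H
  1 × O: no H
  1 × S: no H
  Total hydrogens = 14.

14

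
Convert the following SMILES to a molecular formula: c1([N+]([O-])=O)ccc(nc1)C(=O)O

C6H4N2O4

Heavy atoms from the SMILES: 6 C, 2 N, 4 O.
Implicit hydrogens by atom environment:
  3 × C (aromatic): 1 H each → 3
  2 × C (aromatic): no H
  2 × O: no H
  1 × C: no H
  1 × N (aromatic): no H
  1 × N (charge +1): no H
  1 × O: 1 H
  1 × O (charge -1): no H
  Total hydrogens = 4.
Molecular formula: C6H4N2O4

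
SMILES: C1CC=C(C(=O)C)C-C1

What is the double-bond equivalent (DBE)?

3

Molecular formula from the SMILES: C8H12O.
DoU = (2C + 2 + N − H − X)/2 = (2·8 + 2 + 0 − 12 − 0)/2 = 6/2 = 3.
(Structurally: 1 ring(s) + 2 π bond(s) = 3.)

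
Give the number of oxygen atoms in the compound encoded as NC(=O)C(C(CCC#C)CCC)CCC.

1

The symbol for oxygen appears 1 time in the SMILES.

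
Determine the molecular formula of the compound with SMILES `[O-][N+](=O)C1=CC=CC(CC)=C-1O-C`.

Heavy atoms from the SMILES: 9 C, 1 N, 3 O.
Implicit hydrogens by atom environment:
  3 × C (aromatic): 1 H each → 3
  3 × C (aromatic): no H
  2 × C: 3 H each → 6
  2 × O: no H
  1 × C: 2 H
  1 × N (charge +1): no H
  1 × O (charge -1): no H
  Total hydrogens = 11.
Molecular formula: C9H11NO3

C9H11NO3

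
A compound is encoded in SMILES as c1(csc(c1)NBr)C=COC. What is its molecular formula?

Heavy atoms from the SMILES: 1 Br, 7 C, 1 N, 1 O, 1 S.
Implicit hydrogens by atom environment:
  2 × C (aromatic): 1 H each → 2
  2 × C: 1 H each → 2
  2 × C (aromatic): no H
  1 × Br: no H
  1 × C: 3 H
  1 × N: 1 H
  1 × O: no H
  1 × S (aromatic): no H
  Total hydrogens = 8.
Molecular formula: C7H8BrNOS

C7H8BrNOS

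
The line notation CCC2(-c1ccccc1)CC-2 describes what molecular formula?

C11H14

Heavy atoms from the SMILES: 11 C.
Implicit hydrogens by atom environment:
  5 × C (aromatic): 1 H each → 5
  3 × C: 2 H each → 6
  1 × C: 3 H
  1 × C: no H
  1 × C (aromatic): no H
  Total hydrogens = 14.
Molecular formula: C11H14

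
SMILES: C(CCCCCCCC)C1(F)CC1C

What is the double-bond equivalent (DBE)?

Molecular formula from the SMILES: C13H25F.
DoU = (2C + 2 + N − H − X)/2 = (2·13 + 2 + 0 − 25 − 1)/2 = 2/2 = 1.
(Structurally: 1 ring(s) + 0 π bond(s) = 1.)

1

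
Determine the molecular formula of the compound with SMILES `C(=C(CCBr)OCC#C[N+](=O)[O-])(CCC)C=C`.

Heavy atoms from the SMILES: 1 Br, 12 C, 1 N, 3 O.
Implicit hydrogens by atom environment:
  6 × C: 2 H each → 12
  4 × C: no H
  2 × O: no H
  1 × Br: no H
  1 × C: 3 H
  1 × C: 1 H
  1 × N (charge +1): no H
  1 × O (charge -1): no H
  Total hydrogens = 16.
Molecular formula: C12H16BrNO3

C12H16BrNO3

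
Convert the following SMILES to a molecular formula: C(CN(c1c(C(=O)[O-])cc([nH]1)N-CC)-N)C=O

C10H15N4O3-

Heavy atoms from the SMILES: 10 C, 4 N, 3 O.
Implicit hydrogens by atom environment:
  3 × C: 2 H each → 6
  3 × C (aromatic): no H
  2 × O: no H
  1 × C: 3 H
  1 × C (aromatic): 1 H
  1 × C: 1 H
  1 × C: no H
  1 × N: 2 H
  1 × N (aromatic): 1 H
  1 × N: 1 H
  1 × N: no H
  1 × O (charge -1): no H
  Total hydrogens = 15.
Net charge -1.
Molecular formula: C10H15N4O3-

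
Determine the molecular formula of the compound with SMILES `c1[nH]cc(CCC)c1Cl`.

C7H10ClN

Heavy atoms from the SMILES: 7 C, 1 Cl, 1 N.
Implicit hydrogens by atom environment:
  2 × C: 2 H each → 4
  2 × C (aromatic): 1 H each → 2
  2 × C (aromatic): no H
  1 × C: 3 H
  1 × Cl: no H
  1 × N (aromatic): 1 H
  Total hydrogens = 10.
Molecular formula: C7H10ClN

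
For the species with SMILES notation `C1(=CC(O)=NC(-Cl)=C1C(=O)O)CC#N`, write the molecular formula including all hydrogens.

C8H5ClN2O3

Heavy atoms from the SMILES: 8 C, 1 Cl, 2 N, 3 O.
Implicit hydrogens by atom environment:
  4 × C (aromatic): no H
  2 × C: no H
  2 × O: 1 H each → 2
  1 × C: 2 H
  1 × C (aromatic): 1 H
  1 × Cl: no H
  1 × N (aromatic): no H
  1 × N: no H
  1 × O: no H
  Total hydrogens = 5.
Molecular formula: C8H5ClN2O3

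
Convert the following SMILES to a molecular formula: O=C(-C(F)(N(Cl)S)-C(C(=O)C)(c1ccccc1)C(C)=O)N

Heavy atoms from the SMILES: 13 C, 1 Cl, 1 F, 2 N, 3 O, 1 S.
Implicit hydrogens by atom environment:
  5 × C (aromatic): 1 H each → 5
  5 × C: no H
  3 × O: no H
  2 × C: 3 H each → 6
  1 × C (aromatic): no H
  1 × Cl: no H
  1 × F: no H
  1 × N: 2 H
  1 × N: no H
  1 × S: 1 H
  Total hydrogens = 14.
Molecular formula: C13H14ClFN2O3S

C13H14ClFN2O3S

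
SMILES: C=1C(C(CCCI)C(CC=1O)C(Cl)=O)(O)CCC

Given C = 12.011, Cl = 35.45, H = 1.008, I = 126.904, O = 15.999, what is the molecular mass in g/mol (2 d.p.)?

386.65

Molecular formula: C13H20ClIO3.
M = 13×12.011 + 1×35.45 + 20×1.008 + 1×126.904 + 3×15.999 = 386.65 g/mol.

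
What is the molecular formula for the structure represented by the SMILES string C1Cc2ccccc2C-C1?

Heavy atoms from the SMILES: 10 C.
Implicit hydrogens by atom environment:
  4 × C: 2 H each → 8
  4 × C (aromatic): 1 H each → 4
  2 × C (aromatic): no H
  Total hydrogens = 12.
Molecular formula: C10H12

C10H12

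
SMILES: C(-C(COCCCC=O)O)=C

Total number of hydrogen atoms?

Hydrogens are implicit in SMILES; fill each atom to its normal valence:
  5 × C: 2 H each → 10
  3 × C: 1 H each → 3
  2 × O: no H
  1 × O: 1 H
  Total hydrogens = 14.

14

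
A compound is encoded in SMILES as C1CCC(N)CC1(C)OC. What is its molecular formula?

Heavy atoms from the SMILES: 8 C, 1 N, 1 O.
Implicit hydrogens by atom environment:
  4 × C: 2 H each → 8
  2 × C: 3 H each → 6
  1 × C: 1 H
  1 × C: no H
  1 × N: 2 H
  1 × O: no H
  Total hydrogens = 17.
Molecular formula: C8H17NO

C8H17NO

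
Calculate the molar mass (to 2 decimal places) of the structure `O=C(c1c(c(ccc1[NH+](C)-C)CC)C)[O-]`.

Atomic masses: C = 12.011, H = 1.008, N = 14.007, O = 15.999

Molecular formula: C12H17NO2.
M = 12×12.011 + 17×1.008 + 1×14.007 + 2×15.999 = 207.27 g/mol.

207.27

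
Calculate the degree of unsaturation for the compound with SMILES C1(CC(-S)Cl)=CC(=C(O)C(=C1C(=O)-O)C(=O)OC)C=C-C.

7

Molecular formula from the SMILES: C14H15ClO5S.
DoU = (2C + 2 + N − H − X)/2 = (2·14 + 2 + 0 − 15 − 1)/2 = 14/2 = 7.
(Structurally: 1 ring(s) + 6 π bond(s) = 7.)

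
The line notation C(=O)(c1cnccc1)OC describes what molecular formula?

C7H7NO2

Heavy atoms from the SMILES: 7 C, 1 N, 2 O.
Implicit hydrogens by atom environment:
  4 × C (aromatic): 1 H each → 4
  2 × O: no H
  1 × C: 3 H
  1 × C (aromatic): no H
  1 × C: no H
  1 × N (aromatic): no H
  Total hydrogens = 7.
Molecular formula: C7H7NO2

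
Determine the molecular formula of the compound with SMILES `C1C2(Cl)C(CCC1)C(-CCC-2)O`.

C10H17ClO

Heavy atoms from the SMILES: 10 C, 1 Cl, 1 O.
Implicit hydrogens by atom environment:
  7 × C: 2 H each → 14
  2 × C: 1 H each → 2
  1 × C: no H
  1 × Cl: no H
  1 × O: 1 H
  Total hydrogens = 17.
Molecular formula: C10H17ClO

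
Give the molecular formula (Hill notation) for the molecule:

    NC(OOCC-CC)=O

Heavy atoms from the SMILES: 5 C, 1 N, 3 O.
Implicit hydrogens by atom environment:
  3 × C: 2 H each → 6
  3 × O: no H
  1 × C: 3 H
  1 × C: no H
  1 × N: 2 H
  Total hydrogens = 11.
Molecular formula: C5H11NO3

C5H11NO3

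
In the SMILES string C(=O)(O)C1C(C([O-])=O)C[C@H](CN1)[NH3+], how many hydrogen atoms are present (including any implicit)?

12

Hydrogens are implicit in SMILES; fill each atom to its normal valence:
  3 × C: 1 H each → 3
  2 × C: 2 H each → 4
  2 × C: no H
  2 × O: no H
  1 × N (charge +1): 3 H
  1 × N: 1 H
  1 × O: 1 H
  1 × O (charge -1): no H
  Total hydrogens = 12.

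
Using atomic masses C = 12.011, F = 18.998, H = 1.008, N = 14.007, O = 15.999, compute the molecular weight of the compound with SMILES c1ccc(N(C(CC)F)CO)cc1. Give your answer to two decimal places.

Molecular formula: C10H14FNO.
M = 10×12.011 + 1×18.998 + 14×1.008 + 1×14.007 + 1×15.999 = 183.23 g/mol.

183.23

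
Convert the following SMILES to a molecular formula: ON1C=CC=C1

Heavy atoms from the SMILES: 4 C, 1 N, 1 O.
Implicit hydrogens by atom environment:
  4 × C (aromatic): 1 H each → 4
  1 × N (aromatic): no H
  1 × O: 1 H
  Total hydrogens = 5.
Molecular formula: C4H5NO

C4H5NO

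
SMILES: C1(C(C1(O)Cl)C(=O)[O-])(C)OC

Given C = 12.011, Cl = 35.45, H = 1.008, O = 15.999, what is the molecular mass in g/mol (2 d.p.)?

179.58

Molecular formula: C6H8ClO4-.
M = 6×12.011 + 1×35.45 + 8×1.008 + 4×15.999 = 179.58 g/mol.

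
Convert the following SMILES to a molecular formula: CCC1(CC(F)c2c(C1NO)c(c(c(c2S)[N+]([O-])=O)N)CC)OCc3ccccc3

C21H26FN3O4S

Heavy atoms from the SMILES: 21 C, 1 F, 3 N, 4 O, 1 S.
Implicit hydrogens by atom environment:
  7 × C (aromatic): no H
  5 × C (aromatic): 1 H each → 5
  4 × C: 2 H each → 8
  2 × C: 3 H each → 6
  2 × C: 1 H each → 2
  2 × O: no H
  1 × C: no H
  1 × F: no H
  1 × N: 2 H
  1 × N: 1 H
  1 × N (charge +1): no H
  1 × O: 1 H
  1 × O (charge -1): no H
  1 × S: 1 H
  Total hydrogens = 26.
Molecular formula: C21H26FN3O4S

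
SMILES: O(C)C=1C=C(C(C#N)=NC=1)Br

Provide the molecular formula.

Heavy atoms from the SMILES: 1 Br, 7 C, 2 N, 1 O.
Implicit hydrogens by atom environment:
  3 × C (aromatic): no H
  2 × C (aromatic): 1 H each → 2
  1 × Br: no H
  1 × C: 3 H
  1 × C: no H
  1 × N (aromatic): no H
  1 × N: no H
  1 × O: no H
  Total hydrogens = 5.
Molecular formula: C7H5BrN2O

C7H5BrN2O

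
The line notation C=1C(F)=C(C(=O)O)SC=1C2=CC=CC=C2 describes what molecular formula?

Heavy atoms from the SMILES: 11 C, 1 F, 2 O, 1 S.
Implicit hydrogens by atom environment:
  6 × C (aromatic): 1 H each → 6
  4 × C (aromatic): no H
  1 × C: no H
  1 × F: no H
  1 × O: 1 H
  1 × O: no H
  1 × S (aromatic): no H
  Total hydrogens = 7.
Molecular formula: C11H7FO2S

C11H7FO2S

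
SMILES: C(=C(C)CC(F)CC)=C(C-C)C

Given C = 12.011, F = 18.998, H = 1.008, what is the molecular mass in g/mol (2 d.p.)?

170.27

Molecular formula: C11H19F.
M = 11×12.011 + 1×18.998 + 19×1.008 = 170.27 g/mol.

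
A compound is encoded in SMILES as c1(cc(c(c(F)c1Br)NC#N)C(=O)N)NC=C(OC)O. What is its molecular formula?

Heavy atoms from the SMILES: 1 Br, 11 C, 1 F, 4 N, 3 O.
Implicit hydrogens by atom environment:
  5 × C (aromatic): no H
  3 × C: no H
  2 × N: 1 H each → 2
  2 × O: no H
  1 × Br: no H
  1 × C: 3 H
  1 × C (aromatic): 1 H
  1 × C: 1 H
  1 × F: no H
  1 × N: 2 H
  1 × N: no H
  1 × O: 1 H
  Total hydrogens = 10.
Molecular formula: C11H10BrFN4O3

C11H10BrFN4O3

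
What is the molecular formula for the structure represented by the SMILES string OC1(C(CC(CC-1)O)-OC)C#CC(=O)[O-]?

Heavy atoms from the SMILES: 10 C, 5 O.
Implicit hydrogens by atom environment:
  4 × C: no H
  3 × C: 2 H each → 6
  2 × C: 1 H each → 2
  2 × O: 1 H each → 2
  2 × O: no H
  1 × C: 3 H
  1 × O (charge -1): no H
  Total hydrogens = 13.
Net charge -1.
Molecular formula: C10H13O5-

C10H13O5-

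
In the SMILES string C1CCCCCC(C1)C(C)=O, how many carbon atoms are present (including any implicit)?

10

The symbol for carbon appears 10 times in the SMILES.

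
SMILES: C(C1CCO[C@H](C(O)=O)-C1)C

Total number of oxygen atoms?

3

The symbol for oxygen appears 3 times in the SMILES.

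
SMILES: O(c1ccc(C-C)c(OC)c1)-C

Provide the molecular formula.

C10H14O2

Heavy atoms from the SMILES: 10 C, 2 O.
Implicit hydrogens by atom environment:
  3 × C: 3 H each → 9
  3 × C (aromatic): 1 H each → 3
  3 × C (aromatic): no H
  2 × O: no H
  1 × C: 2 H
  Total hydrogens = 14.
Molecular formula: C10H14O2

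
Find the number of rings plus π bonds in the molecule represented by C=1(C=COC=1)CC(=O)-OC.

4

Molecular formula from the SMILES: C7H8O3.
DoU = (2C + 2 + N − H − X)/2 = (2·7 + 2 + 0 − 8 − 0)/2 = 8/2 = 4.
(Structurally: 1 ring(s) + 3 π bond(s) = 4.)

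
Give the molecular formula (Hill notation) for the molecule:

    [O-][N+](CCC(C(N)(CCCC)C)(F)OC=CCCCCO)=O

C15H29FN2O4

Heavy atoms from the SMILES: 15 C, 1 F, 2 N, 4 O.
Implicit hydrogens by atom environment:
  9 × C: 2 H each → 18
  2 × C: 3 H each → 6
  2 × C: 1 H each → 2
  2 × C: no H
  2 × O: no H
  1 × F: no H
  1 × N: 2 H
  1 × N (charge +1): no H
  1 × O: 1 H
  1 × O (charge -1): no H
  Total hydrogens = 29.
Molecular formula: C15H29FN2O4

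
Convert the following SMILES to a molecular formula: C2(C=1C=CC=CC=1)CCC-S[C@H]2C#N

C12H13NS

Heavy atoms from the SMILES: 12 C, 1 N, 1 S.
Implicit hydrogens by atom environment:
  5 × C (aromatic): 1 H each → 5
  3 × C: 2 H each → 6
  2 × C: 1 H each → 2
  1 × C: no H
  1 × C (aromatic): no H
  1 × N: no H
  1 × S: no H
  Total hydrogens = 13.
Molecular formula: C12H13NS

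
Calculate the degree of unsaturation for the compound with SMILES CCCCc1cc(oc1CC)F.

Molecular formula from the SMILES: C10H15FO.
DoU = (2C + 2 + N − H − X)/2 = (2·10 + 2 + 0 − 15 − 1)/2 = 6/2 = 3.
(Structurally: 1 ring(s) + 2 π bond(s) = 3.)

3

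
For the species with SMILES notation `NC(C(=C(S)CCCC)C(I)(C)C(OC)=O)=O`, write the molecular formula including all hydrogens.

Heavy atoms from the SMILES: 11 C, 1 I, 1 N, 3 O, 1 S.
Implicit hydrogens by atom environment:
  5 × C: no H
  3 × C: 3 H each → 9
  3 × C: 2 H each → 6
  3 × O: no H
  1 × I: no H
  1 × N: 2 H
  1 × S: 1 H
  Total hydrogens = 18.
Molecular formula: C11H18INO3S

C11H18INO3S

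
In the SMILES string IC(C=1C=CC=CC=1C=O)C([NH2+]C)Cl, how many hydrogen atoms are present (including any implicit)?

12

Hydrogens are implicit in SMILES; fill each atom to its normal valence:
  4 × C (aromatic): 1 H each → 4
  3 × C: 1 H each → 3
  2 × C (aromatic): no H
  1 × C: 3 H
  1 × Cl: no H
  1 × I: no H
  1 × N (charge +1): 2 H
  1 × O: no H
  Total hydrogens = 12.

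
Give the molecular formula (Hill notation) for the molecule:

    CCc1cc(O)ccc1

C8H10O

Heavy atoms from the SMILES: 8 C, 1 O.
Implicit hydrogens by atom environment:
  4 × C (aromatic): 1 H each → 4
  2 × C (aromatic): no H
  1 × C: 3 H
  1 × C: 2 H
  1 × O: 1 H
  Total hydrogens = 10.
Molecular formula: C8H10O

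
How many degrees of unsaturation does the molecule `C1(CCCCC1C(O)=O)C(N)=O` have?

3

Molecular formula from the SMILES: C8H13NO3.
DoU = (2C + 2 + N − H − X)/2 = (2·8 + 2 + 1 − 13 − 0)/2 = 6/2 = 3.
(Structurally: 1 ring(s) + 2 π bond(s) = 3.)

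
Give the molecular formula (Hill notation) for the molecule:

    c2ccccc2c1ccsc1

Heavy atoms from the SMILES: 10 C, 1 S.
Implicit hydrogens by atom environment:
  8 × C (aromatic): 1 H each → 8
  2 × C (aromatic): no H
  1 × S (aromatic): no H
  Total hydrogens = 8.
Molecular formula: C10H8S

C10H8S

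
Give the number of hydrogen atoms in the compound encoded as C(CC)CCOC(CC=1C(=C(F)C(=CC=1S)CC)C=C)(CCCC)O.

Hydrogens are implicit in SMILES; fill each atom to its normal valence:
  10 × C: 2 H each → 20
  5 × C (aromatic): no H
  3 × C: 3 H each → 9
  1 × C (aromatic): 1 H
  1 × C: 1 H
  1 × C: no H
  1 × F: no H
  1 × O: 1 H
  1 × O: no H
  1 × S: 1 H
  Total hydrogens = 33.

33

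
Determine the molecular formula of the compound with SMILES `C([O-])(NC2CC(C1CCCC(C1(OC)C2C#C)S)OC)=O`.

C15H22NO4S-

Heavy atoms from the SMILES: 15 C, 1 N, 4 O, 1 S.
Implicit hydrogens by atom environment:
  6 × C: 1 H each → 6
  4 × C: 2 H each → 8
  3 × C: no H
  3 × O: no H
  2 × C: 3 H each → 6
  1 × N: 1 H
  1 × O (charge -1): no H
  1 × S: 1 H
  Total hydrogens = 22.
Net charge -1.
Molecular formula: C15H22NO4S-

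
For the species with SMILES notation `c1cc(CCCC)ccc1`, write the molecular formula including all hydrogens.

C10H14

Heavy atoms from the SMILES: 10 C.
Implicit hydrogens by atom environment:
  5 × C (aromatic): 1 H each → 5
  3 × C: 2 H each → 6
  1 × C: 3 H
  1 × C (aromatic): no H
  Total hydrogens = 14.
Molecular formula: C10H14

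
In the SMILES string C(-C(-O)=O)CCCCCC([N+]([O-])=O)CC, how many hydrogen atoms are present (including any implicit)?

Hydrogens are implicit in SMILES; fill each atom to its normal valence:
  7 × C: 2 H each → 14
  2 × O: no H
  1 × C: 3 H
  1 × C: 1 H
  1 × C: no H
  1 × N (charge +1): no H
  1 × O: 1 H
  1 × O (charge -1): no H
  Total hydrogens = 19.

19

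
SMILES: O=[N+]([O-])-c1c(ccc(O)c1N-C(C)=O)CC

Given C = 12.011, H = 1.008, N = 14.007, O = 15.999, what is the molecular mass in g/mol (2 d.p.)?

Molecular formula: C10H12N2O4.
M = 10×12.011 + 12×1.008 + 2×14.007 + 4×15.999 = 224.22 g/mol.

224.22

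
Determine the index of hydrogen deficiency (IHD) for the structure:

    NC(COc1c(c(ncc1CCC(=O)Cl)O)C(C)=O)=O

Molecular formula from the SMILES: C12H13ClN2O5.
DoU = (2C + 2 + N − H − X)/2 = (2·12 + 2 + 2 − 13 − 1)/2 = 14/2 = 7.
(Structurally: 1 ring(s) + 6 π bond(s) = 7.)

7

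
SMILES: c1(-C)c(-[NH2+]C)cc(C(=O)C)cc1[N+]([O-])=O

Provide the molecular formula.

Heavy atoms from the SMILES: 10 C, 2 N, 3 O.
Implicit hydrogens by atom environment:
  4 × C (aromatic): no H
  3 × C: 3 H each → 9
  2 × C (aromatic): 1 H each → 2
  2 × O: no H
  1 × C: no H
  1 × N (charge +1): 2 H
  1 × N (charge +1): no H
  1 × O (charge -1): no H
  Total hydrogens = 13.
Net charge +1.
Molecular formula: C10H13N2O3+

C10H13N2O3+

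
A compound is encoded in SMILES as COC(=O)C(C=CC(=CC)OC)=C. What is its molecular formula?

C10H14O3

Heavy atoms from the SMILES: 10 C, 3 O.
Implicit hydrogens by atom environment:
  3 × C: 3 H each → 9
  3 × C: 1 H each → 3
  3 × C: no H
  3 × O: no H
  1 × C: 2 H
  Total hydrogens = 14.
Molecular formula: C10H14O3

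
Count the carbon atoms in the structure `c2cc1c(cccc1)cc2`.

10

The symbol for carbon appears 10 times in the SMILES. Lowercase c denotes aromatic carbon and counts toward C.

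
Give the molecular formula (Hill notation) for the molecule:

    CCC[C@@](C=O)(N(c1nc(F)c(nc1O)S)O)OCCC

C12H18FN3O4S

Heavy atoms from the SMILES: 12 C, 1 F, 3 N, 4 O, 1 S.
Implicit hydrogens by atom environment:
  4 × C: 2 H each → 8
  4 × C (aromatic): no H
  2 × C: 3 H each → 6
  2 × N (aromatic): no H
  2 × O: 1 H each → 2
  2 × O: no H
  1 × C: 1 H
  1 × C: no H
  1 × F: no H
  1 × N: no H
  1 × S: 1 H
  Total hydrogens = 18.
Molecular formula: C12H18FN3O4S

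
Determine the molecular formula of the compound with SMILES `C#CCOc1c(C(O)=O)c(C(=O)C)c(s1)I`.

Heavy atoms from the SMILES: 10 C, 1 I, 4 O, 1 S.
Implicit hydrogens by atom environment:
  4 × C (aromatic): no H
  3 × C: no H
  3 × O: no H
  1 × C: 3 H
  1 × C: 2 H
  1 × C: 1 H
  1 × I: no H
  1 × O: 1 H
  1 × S (aromatic): no H
  Total hydrogens = 7.
Molecular formula: C10H7IO4S

C10H7IO4S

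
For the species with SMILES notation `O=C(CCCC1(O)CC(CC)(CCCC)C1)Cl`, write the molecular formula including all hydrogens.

C14H25ClO2

Heavy atoms from the SMILES: 14 C, 1 Cl, 2 O.
Implicit hydrogens by atom environment:
  9 × C: 2 H each → 18
  3 × C: no H
  2 × C: 3 H each → 6
  1 × Cl: no H
  1 × O: 1 H
  1 × O: no H
  Total hydrogens = 25.
Molecular formula: C14H25ClO2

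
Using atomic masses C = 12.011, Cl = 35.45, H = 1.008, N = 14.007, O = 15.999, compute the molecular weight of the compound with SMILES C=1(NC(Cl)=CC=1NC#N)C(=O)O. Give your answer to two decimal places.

Molecular formula: C6H4ClN3O2.
M = 6×12.011 + 1×35.45 + 4×1.008 + 3×14.007 + 2×15.999 = 185.57 g/mol.

185.57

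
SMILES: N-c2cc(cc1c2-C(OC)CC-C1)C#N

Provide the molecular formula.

Heavy atoms from the SMILES: 12 C, 2 N, 1 O.
Implicit hydrogens by atom environment:
  4 × C (aromatic): no H
  3 × C: 2 H each → 6
  2 × C (aromatic): 1 H each → 2
  1 × C: 3 H
  1 × C: 1 H
  1 × C: no H
  1 × N: 2 H
  1 × N: no H
  1 × O: no H
  Total hydrogens = 14.
Molecular formula: C12H14N2O

C12H14N2O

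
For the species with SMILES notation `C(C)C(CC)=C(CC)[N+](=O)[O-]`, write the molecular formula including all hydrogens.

Heavy atoms from the SMILES: 8 C, 1 N, 2 O.
Implicit hydrogens by atom environment:
  3 × C: 3 H each → 9
  3 × C: 2 H each → 6
  2 × C: no H
  1 × N (charge +1): no H
  1 × O: no H
  1 × O (charge -1): no H
  Total hydrogens = 15.
Molecular formula: C8H15NO2

C8H15NO2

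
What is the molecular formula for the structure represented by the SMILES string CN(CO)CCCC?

C6H15NO

Heavy atoms from the SMILES: 6 C, 1 N, 1 O.
Implicit hydrogens by atom environment:
  4 × C: 2 H each → 8
  2 × C: 3 H each → 6
  1 × N: no H
  1 × O: 1 H
  Total hydrogens = 15.
Molecular formula: C6H15NO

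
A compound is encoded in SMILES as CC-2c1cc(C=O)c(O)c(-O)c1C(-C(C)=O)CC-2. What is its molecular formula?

Heavy atoms from the SMILES: 14 C, 4 O.
Implicit hydrogens by atom environment:
  5 × C (aromatic): no H
  3 × C: 1 H each → 3
  2 × C: 3 H each → 6
  2 × C: 2 H each → 4
  2 × O: 1 H each → 2
  2 × O: no H
  1 × C (aromatic): 1 H
  1 × C: no H
  Total hydrogens = 16.
Molecular formula: C14H16O4

C14H16O4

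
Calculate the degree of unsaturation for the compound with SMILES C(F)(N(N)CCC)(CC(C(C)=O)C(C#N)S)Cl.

3

Molecular formula from the SMILES: C10H17ClFN3OS.
DoU = (2C + 2 + N − H − X)/2 = (2·10 + 2 + 3 − 17 − 2)/2 = 6/2 = 3.
(Structurally: 0 ring(s) + 3 π bond(s) = 3.)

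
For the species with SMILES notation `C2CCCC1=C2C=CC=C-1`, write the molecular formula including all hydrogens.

C10H12

Heavy atoms from the SMILES: 10 C.
Implicit hydrogens by atom environment:
  4 × C: 2 H each → 8
  4 × C (aromatic): 1 H each → 4
  2 × C (aromatic): no H
  Total hydrogens = 12.
Molecular formula: C10H12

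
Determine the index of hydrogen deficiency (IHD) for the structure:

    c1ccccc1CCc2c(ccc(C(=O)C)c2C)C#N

11

Molecular formula from the SMILES: C18H17NO.
DoU = (2C + 2 + N − H − X)/2 = (2·18 + 2 + 1 − 17 − 0)/2 = 22/2 = 11.
(Structurally: 2 ring(s) + 9 π bond(s) = 11.)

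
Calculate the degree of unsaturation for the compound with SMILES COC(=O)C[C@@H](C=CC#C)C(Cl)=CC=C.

Molecular formula from the SMILES: C12H13ClO2.
DoU = (2C + 2 + N − H − X)/2 = (2·12 + 2 + 0 − 13 − 1)/2 = 12/2 = 6.
(Structurally: 0 ring(s) + 6 π bond(s) = 6.)

6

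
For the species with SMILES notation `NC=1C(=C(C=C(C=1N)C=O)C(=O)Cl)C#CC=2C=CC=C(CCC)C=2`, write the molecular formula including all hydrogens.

Heavy atoms from the SMILES: 19 C, 1 Cl, 2 N, 2 O.
Implicit hydrogens by atom environment:
  7 × C (aromatic): no H
  5 × C (aromatic): 1 H each → 5
  3 × C: no H
  2 × C: 2 H each → 4
  2 × N: 2 H each → 4
  2 × O: no H
  1 × C: 3 H
  1 × C: 1 H
  1 × Cl: no H
  Total hydrogens = 17.
Molecular formula: C19H17ClN2O2

C19H17ClN2O2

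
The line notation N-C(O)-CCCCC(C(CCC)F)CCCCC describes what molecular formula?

C15H32FNO

Heavy atoms from the SMILES: 15 C, 1 F, 1 N, 1 O.
Implicit hydrogens by atom environment:
  10 × C: 2 H each → 20
  3 × C: 1 H each → 3
  2 × C: 3 H each → 6
  1 × F: no H
  1 × N: 2 H
  1 × O: 1 H
  Total hydrogens = 32.
Molecular formula: C15H32FNO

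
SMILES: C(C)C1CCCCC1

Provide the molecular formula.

Heavy atoms from the SMILES: 8 C.
Implicit hydrogens by atom environment:
  6 × C: 2 H each → 12
  1 × C: 3 H
  1 × C: 1 H
  Total hydrogens = 16.
Molecular formula: C8H16

C8H16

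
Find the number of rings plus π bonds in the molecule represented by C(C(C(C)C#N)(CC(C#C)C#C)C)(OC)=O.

7

Molecular formula from the SMILES: C13H15NO2.
DoU = (2C + 2 + N − H − X)/2 = (2·13 + 2 + 1 − 15 − 0)/2 = 14/2 = 7.
(Structurally: 0 ring(s) + 7 π bond(s) = 7.)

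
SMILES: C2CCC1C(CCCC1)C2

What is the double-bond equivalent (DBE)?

Molecular formula from the SMILES: C10H18.
DoU = (2C + 2 + N − H − X)/2 = (2·10 + 2 + 0 − 18 − 0)/2 = 4/2 = 2.
(Structurally: 2 ring(s) + 0 π bond(s) = 2.)

2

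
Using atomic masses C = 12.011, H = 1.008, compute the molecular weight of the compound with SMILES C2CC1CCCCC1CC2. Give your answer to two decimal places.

Molecular formula: C10H18.
M = 10×12.011 + 18×1.008 = 138.25 g/mol.

138.25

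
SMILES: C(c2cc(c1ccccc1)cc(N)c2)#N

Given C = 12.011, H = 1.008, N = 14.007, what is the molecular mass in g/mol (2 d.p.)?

194.24

Molecular formula: C13H10N2.
M = 13×12.011 + 10×1.008 + 2×14.007 = 194.24 g/mol.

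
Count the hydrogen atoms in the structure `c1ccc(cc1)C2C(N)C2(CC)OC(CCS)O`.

21

Hydrogens are implicit in SMILES; fill each atom to its normal valence:
  5 × C (aromatic): 1 H each → 5
  3 × C: 2 H each → 6
  3 × C: 1 H each → 3
  1 × C: 3 H
  1 × C: no H
  1 × C (aromatic): no H
  1 × N: 2 H
  1 × O: 1 H
  1 × O: no H
  1 × S: 1 H
  Total hydrogens = 21.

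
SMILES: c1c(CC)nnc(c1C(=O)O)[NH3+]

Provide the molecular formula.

Heavy atoms from the SMILES: 7 C, 3 N, 2 O.
Implicit hydrogens by atom environment:
  3 × C (aromatic): no H
  2 × N (aromatic): no H
  1 × C: 3 H
  1 × C: 2 H
  1 × C (aromatic): 1 H
  1 × C: no H
  1 × N (charge +1): 3 H
  1 × O: 1 H
  1 × O: no H
  Total hydrogens = 10.
Net charge +1.
Molecular formula: C7H10N3O2+

C7H10N3O2+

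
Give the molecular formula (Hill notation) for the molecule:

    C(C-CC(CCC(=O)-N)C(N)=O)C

Heavy atoms from the SMILES: 9 C, 2 N, 2 O.
Implicit hydrogens by atom environment:
  5 × C: 2 H each → 10
  2 × C: no H
  2 × N: 2 H each → 4
  2 × O: no H
  1 × C: 3 H
  1 × C: 1 H
  Total hydrogens = 18.
Molecular formula: C9H18N2O2

C9H18N2O2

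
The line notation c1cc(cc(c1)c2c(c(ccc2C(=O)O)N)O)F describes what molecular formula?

Heavy atoms from the SMILES: 13 C, 1 F, 1 N, 3 O.
Implicit hydrogens by atom environment:
  6 × C (aromatic): 1 H each → 6
  6 × C (aromatic): no H
  2 × O: 1 H each → 2
  1 × C: no H
  1 × F: no H
  1 × N: 2 H
  1 × O: no H
  Total hydrogens = 10.
Molecular formula: C13H10FNO3

C13H10FNO3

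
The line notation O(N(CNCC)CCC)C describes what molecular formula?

Heavy atoms from the SMILES: 7 C, 2 N, 1 O.
Implicit hydrogens by atom environment:
  4 × C: 2 H each → 8
  3 × C: 3 H each → 9
  1 × N: 1 H
  1 × N: no H
  1 × O: no H
  Total hydrogens = 18.
Molecular formula: C7H18N2O

C7H18N2O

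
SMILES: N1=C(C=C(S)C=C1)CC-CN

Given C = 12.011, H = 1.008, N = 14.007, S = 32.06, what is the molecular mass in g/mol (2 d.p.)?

Molecular formula: C8H12N2S.
M = 8×12.011 + 12×1.008 + 2×14.007 + 1×32.06 = 168.26 g/mol.

168.26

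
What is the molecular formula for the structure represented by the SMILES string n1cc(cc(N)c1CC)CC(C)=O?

Heavy atoms from the SMILES: 10 C, 2 N, 1 O.
Implicit hydrogens by atom environment:
  3 × C (aromatic): no H
  2 × C: 3 H each → 6
  2 × C: 2 H each → 4
  2 × C (aromatic): 1 H each → 2
  1 × C: no H
  1 × N: 2 H
  1 × N (aromatic): no H
  1 × O: no H
  Total hydrogens = 14.
Molecular formula: C10H14N2O

C10H14N2O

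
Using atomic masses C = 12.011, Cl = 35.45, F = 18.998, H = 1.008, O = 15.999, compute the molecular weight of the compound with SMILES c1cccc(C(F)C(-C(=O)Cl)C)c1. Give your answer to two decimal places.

Molecular formula: C10H10ClFO.
M = 10×12.011 + 1×35.45 + 1×18.998 + 10×1.008 + 1×15.999 = 200.64 g/mol.

200.64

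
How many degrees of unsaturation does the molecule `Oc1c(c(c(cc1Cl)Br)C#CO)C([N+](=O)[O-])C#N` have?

Molecular formula from the SMILES: C10H4BrClN2O4.
DoU = (2C + 2 + N − H − X)/2 = (2·10 + 2 + 2 − 4 − 2)/2 = 18/2 = 9.
(Structurally: 1 ring(s) + 8 π bond(s) = 9.)

9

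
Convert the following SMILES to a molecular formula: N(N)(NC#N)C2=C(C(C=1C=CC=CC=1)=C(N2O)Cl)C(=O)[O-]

C12H9ClN5O3-

Heavy atoms from the SMILES: 12 C, 1 Cl, 5 N, 3 O.
Implicit hydrogens by atom environment:
  5 × C (aromatic): 1 H each → 5
  5 × C (aromatic): no H
  2 × C: no H
  2 × N: no H
  1 × Cl: no H
  1 × N: 2 H
  1 × N: 1 H
  1 × N (aromatic): no H
  1 × O: 1 H
  1 × O: no H
  1 × O (charge -1): no H
  Total hydrogens = 9.
Net charge -1.
Molecular formula: C12H9ClN5O3-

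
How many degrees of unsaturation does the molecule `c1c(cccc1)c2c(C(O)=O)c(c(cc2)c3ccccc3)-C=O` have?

Molecular formula from the SMILES: C20H14O3.
DoU = (2C + 2 + N − H − X)/2 = (2·20 + 2 + 0 − 14 − 0)/2 = 28/2 = 14.
(Structurally: 3 ring(s) + 11 π bond(s) = 14.)

14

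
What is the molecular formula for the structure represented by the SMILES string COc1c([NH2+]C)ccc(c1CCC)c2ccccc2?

Heavy atoms from the SMILES: 17 C, 1 N, 1 O.
Implicit hydrogens by atom environment:
  7 × C (aromatic): 1 H each → 7
  5 × C (aromatic): no H
  3 × C: 3 H each → 9
  2 × C: 2 H each → 4
  1 × N (charge +1): 2 H
  1 × O: no H
  Total hydrogens = 22.
Net charge +1.
Molecular formula: C17H22NO+

C17H22NO+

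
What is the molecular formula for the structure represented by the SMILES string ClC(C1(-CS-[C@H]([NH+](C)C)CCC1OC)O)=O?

Heavy atoms from the SMILES: 10 C, 1 Cl, 1 N, 3 O, 1 S.
Implicit hydrogens by atom environment:
  3 × C: 3 H each → 9
  3 × C: 2 H each → 6
  2 × C: 1 H each → 2
  2 × C: no H
  2 × O: no H
  1 × Cl: no H
  1 × N (charge +1): 1 H
  1 × O: 1 H
  1 × S: no H
  Total hydrogens = 19.
Net charge +1.
Molecular formula: C10H19ClNO3S+

C10H19ClNO3S+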